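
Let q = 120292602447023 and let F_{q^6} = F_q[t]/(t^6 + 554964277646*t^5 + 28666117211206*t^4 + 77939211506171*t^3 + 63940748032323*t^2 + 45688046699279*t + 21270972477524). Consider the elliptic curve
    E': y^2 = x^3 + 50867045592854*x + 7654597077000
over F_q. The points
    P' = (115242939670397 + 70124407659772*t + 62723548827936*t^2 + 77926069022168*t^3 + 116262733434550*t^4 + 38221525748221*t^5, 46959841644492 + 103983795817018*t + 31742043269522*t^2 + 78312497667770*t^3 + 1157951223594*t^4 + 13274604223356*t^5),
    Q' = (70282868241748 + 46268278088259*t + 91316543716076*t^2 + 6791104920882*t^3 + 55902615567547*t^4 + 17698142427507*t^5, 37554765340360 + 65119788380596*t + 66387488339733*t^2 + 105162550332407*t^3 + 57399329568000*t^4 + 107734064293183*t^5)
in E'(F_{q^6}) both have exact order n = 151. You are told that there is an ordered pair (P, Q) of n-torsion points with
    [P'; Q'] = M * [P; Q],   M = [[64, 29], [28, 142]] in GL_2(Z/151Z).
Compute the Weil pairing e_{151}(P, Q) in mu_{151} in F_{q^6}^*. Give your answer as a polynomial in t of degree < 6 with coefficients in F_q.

42353246286280 + 116170918792689*t + 45221549325802*t^2 + 19884849402967*t^3 + 70456319977624*t^4 + 51941439984818*t^5

Alternating bilinearity on E[151] (values in mu_{151} in F_{120292602447023^6}) gives e(P',Q') = e(P,Q)^det(M).
64*142 - 29*28 = 8276; reduced mod 151: det = 122, inverse 26.
Miller loop for e_{151} over F_{120292602447023^6}: bits of 151 = 10010111; 7 double steps + 4 add steps, l/v at each.
Result: e(P',Q') = 34833569933347 + 6493371460360*t + 9503928838831*t^2 + 103590510597377*t^3 + 39529072202077*t^4 + 68762124436214*t^5.
e_{151}(P,Q) = (34833569933347 + 6493371460360*t + 9503928838831*t^2 + 103590510597377*t^3 + 39529072202077*t^4 + 68762124436214*t^5)^{26} = 42353246286280 + 116170918792689*t + 45221549325802*t^2 + 19884849402967*t^3 + 70456319977624*t^4 + 51941439984818*t^5.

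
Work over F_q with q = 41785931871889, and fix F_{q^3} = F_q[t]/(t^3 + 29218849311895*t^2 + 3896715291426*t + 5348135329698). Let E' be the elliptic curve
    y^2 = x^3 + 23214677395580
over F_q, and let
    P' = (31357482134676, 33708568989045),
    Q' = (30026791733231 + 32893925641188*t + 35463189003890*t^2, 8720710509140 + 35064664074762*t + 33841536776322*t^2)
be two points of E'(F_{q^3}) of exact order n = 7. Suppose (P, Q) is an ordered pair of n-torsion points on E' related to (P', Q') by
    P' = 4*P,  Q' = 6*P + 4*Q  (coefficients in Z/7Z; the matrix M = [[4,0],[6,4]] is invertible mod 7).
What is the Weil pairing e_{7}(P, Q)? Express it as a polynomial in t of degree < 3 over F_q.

Alternating bilinearity on E[7] (values in mu_{7} in F_{41785931871889^3}) gives e(P',Q') = e(P,Q)^det(M).
det M = 4*4 - 0*6 = 16 = 2 (mod 7); 2^{-1} = 4 (mod 7).
3-bit Miller (111) on E'/F_{41785931871889} with a'=0, b'=23214677395580: accumulate tangent/chord ratios at Q'+S and P'+S'.
f_P(D_Q)/f_Q(D_P) = 30052432188675 + 26921640074481*t + 7377654923768*t^2.
e_{7}(P,Q) = (30052432188675 + 26921640074481*t + 7377654923768*t^2)^{4} = 32134931690489 + 7598621229871*t + 39405622175338*t^2.

32134931690489 + 7598621229871*t + 39405622175338*t^2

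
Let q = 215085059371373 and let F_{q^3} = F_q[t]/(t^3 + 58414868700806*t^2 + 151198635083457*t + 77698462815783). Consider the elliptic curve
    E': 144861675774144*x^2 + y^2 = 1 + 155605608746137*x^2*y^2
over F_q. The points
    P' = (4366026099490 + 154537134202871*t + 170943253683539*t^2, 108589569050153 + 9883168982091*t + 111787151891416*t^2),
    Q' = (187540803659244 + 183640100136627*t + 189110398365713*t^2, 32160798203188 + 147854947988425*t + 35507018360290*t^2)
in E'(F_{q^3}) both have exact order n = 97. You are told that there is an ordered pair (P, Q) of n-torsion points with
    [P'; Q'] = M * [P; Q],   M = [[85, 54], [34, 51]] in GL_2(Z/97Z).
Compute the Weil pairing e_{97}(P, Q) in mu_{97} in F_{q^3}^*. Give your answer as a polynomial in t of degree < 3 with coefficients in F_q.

e_{97}(aP+bQ,cP+dQ) = e_{97}(P,Q)^(ad-bc); with (a,b,c,d)=(85,54,34,51) this gives the det-97 law.
det M = 85*51 - 54*34 = 2499 = 74 (mod 97); 74^{-1} = 59 (mod 97).
Edwards->Montgomery: u=(1+y)/(1-y), v=u/x -> 112479260270217v^2=u^3+121838677439803u^2+u; then x_W=51085281599845u+85925390648609: y^2=x^3+177010719631052*x+168410571067419.
Build f_{97,P'} and f_{97,Q'} via the 7-bit ladder of 97=1100001_2; evaluate at shifted divisors; quotient in F_{215085059371373^3}.
The quotient is 42678739168067 + 30096107589370*t + 103013036081292*t^2.
e_{97}(P,Q) = (42678739168067 + 30096107589370*t + 103013036081292*t^2)^{59} = 86397245975761 + 99384978129472*t + 79377099309062*t^2.

86397245975761 + 99384978129472*t + 79377099309062*t^2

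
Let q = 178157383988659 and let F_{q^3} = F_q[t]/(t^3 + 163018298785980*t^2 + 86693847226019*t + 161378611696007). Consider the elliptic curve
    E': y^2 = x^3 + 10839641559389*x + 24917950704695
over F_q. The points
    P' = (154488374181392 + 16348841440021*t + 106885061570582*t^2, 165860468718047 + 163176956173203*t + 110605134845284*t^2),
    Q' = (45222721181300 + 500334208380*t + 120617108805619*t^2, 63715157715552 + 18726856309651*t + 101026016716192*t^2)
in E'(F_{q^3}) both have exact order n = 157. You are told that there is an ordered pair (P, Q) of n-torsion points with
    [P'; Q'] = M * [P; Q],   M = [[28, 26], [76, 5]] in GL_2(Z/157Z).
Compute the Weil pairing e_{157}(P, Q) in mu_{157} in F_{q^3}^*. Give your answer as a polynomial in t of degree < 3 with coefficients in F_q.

The 157-Weil pairing on E[157] over F_{178157383988659} is alternating-bilinear: e_{157}(P',Q') = e_{157}(P,Q)^det(M).
Hence e(P,Q) = e(P',Q')^{36} where 36 = 48^{-1} mod 157.
Miller loop for e_{157} over F_{178157383988659^3}: bits of 157 = 10011101; 7 double steps + 4 add steps, l/v at each.
Miller gives e_{157}(P',Q') = 37940914289287 + 52582213426550*t + 147020563786461*t^2 in F_{178157383988659^3}.
(37940914289287 + 52582213426550*t + 147020563786461*t^2)^{36} mod (178157383988659,f) = 65664846191803 + 105317347887576*t + 60302409514971*t^2.

65664846191803 + 105317347887576*t + 60302409514971*t^2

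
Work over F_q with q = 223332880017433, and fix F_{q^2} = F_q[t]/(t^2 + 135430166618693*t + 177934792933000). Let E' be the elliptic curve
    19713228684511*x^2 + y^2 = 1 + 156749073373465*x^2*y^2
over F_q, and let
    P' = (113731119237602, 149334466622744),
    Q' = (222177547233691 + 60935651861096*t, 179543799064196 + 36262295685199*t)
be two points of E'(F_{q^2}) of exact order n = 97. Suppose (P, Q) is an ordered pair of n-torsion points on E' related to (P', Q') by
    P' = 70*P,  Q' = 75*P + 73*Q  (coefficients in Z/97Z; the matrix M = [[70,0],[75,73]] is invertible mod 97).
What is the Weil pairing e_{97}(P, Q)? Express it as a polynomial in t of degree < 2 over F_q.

Alternating bilinearity on E[97] (values in mu_{97} in F_{223332880017433^2}) gives e(P',Q') = e(P,Q)^det(M).
Inverting 66 mod 97: 25. Thus e_{97}(P,Q) = e(P',Q')^{25}.
Edwards a_E,d_E -> Montgomery A=29265455115471,B=156291248436602 -> Weierstrass 164460666929710,180898608845464 via alpha=178298970354618,beta=77407478836478.
Miller loop for e_{97} over F_{223332880017433^2}: bits of 97 = 1100001; 6 double steps + 2 add steps, l/v at each.
The quotient is 139927405335285 + 190543145195459*t.
(139927405335285 + 190543145195459*t)^{25} mod (223332880017433,f) = 142831719846511 + 3651431952746*t.

142831719846511 + 3651431952746*t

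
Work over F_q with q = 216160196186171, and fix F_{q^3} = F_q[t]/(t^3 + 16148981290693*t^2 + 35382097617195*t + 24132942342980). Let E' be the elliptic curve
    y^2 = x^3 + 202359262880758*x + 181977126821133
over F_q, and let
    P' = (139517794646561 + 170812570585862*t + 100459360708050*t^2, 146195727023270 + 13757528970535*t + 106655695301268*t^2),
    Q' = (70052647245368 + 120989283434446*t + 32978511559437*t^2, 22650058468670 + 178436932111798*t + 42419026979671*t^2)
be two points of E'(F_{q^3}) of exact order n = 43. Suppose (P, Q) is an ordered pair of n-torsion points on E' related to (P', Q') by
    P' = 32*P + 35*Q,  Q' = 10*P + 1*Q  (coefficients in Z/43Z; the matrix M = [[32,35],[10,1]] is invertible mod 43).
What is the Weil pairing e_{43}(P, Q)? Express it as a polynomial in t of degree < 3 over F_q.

The 43-Weil pairing on E[43] over F_{216160196186171} is alternating-bilinear: e_{43}(P',Q') = e_{43}(P,Q)^det(M).
So e_{43}(P,Q) = e_{43}(P',Q')^{5}, since 26*5 = 1 mod 43.
6-bit Miller (101011) on E'/F_{216160196186171} with a'=202359262880758, b'=181977126821133: accumulate tangent/chord ratios at Q'+S and P'+S'.
So e_{43}(P',Q') = 54309936996575 + 205551147925694*t + 125039292160266*t^2.
(54309936996575 + 205551147925694*t + 125039292160266*t^2)^{5} mod (216160196186171,f) = 79698270351717 + 118120022941611*t + 72837560832102*t^2.

79698270351717 + 118120022941611*t + 72837560832102*t^2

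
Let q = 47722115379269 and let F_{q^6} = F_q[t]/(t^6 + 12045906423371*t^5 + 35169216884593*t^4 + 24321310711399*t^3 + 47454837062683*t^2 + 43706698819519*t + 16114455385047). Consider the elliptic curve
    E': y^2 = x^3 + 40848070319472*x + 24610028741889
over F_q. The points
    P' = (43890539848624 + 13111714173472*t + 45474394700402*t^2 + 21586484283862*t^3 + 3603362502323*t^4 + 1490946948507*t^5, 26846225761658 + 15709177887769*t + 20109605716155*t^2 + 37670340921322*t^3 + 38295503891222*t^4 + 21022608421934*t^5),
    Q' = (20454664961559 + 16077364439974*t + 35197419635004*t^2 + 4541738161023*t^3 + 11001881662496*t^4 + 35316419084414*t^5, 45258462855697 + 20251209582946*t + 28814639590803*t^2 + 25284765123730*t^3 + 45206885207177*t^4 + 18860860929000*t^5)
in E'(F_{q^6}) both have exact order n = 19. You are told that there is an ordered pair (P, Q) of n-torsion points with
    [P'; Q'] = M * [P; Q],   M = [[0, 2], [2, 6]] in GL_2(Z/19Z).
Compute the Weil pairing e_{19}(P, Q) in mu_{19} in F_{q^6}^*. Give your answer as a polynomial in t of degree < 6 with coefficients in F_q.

Under M = [[0,2],[2,6]] in GL_2(Z/19), e_{19}(P',Q') = e_{19}(P,Q)^(0*6-2*2 mod 19).
det(M) mod 19 = 15; its inverse in (Z/19)^* is 14 (check: 15*14 mod 19 = 1).
5-bit Miller (10011) on E'/F_{47722115379269} with a'=40848070319472, b'=24610028741889: accumulate tangent/chord ratios at Q'+S and P'+S'.
The quotient is 29010627783998 + 42419908026757*t + 38147647042981*t^2 + 7902934460866*t^3 + 39041651485719*t^4 + 17495936962225*t^5.
e_{19}(P,Q) = (29010627783998 + 42419908026757*t + 38147647042981*t^2 + 7902934460866*t^3 + 39041651485719*t^4 + 17495936962225*t^5)^{14} = 28637606693207 + 22269240893087*t + 3479228349124*t^2 + 24694818600115*t^3 + 38271046798188*t^4 + 39927773895852*t^5.

28637606693207 + 22269240893087*t + 3479228349124*t^2 + 24694818600115*t^3 + 38271046798188*t^4 + 39927773895852*t^5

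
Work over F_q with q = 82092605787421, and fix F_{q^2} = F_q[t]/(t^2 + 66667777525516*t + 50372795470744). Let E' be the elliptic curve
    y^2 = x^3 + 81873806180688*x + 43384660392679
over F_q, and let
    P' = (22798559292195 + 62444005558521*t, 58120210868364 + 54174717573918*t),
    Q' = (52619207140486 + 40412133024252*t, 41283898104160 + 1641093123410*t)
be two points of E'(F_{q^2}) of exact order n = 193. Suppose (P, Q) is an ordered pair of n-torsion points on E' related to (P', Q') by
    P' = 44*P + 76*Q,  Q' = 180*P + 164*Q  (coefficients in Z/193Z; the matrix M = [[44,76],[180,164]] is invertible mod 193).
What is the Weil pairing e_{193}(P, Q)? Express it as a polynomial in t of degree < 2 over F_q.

49231884370451 + 2881326603908*t

Alternating bilinearity on E[193] (values in mu_{193} in F_{82092605787421^2}) gives e(P',Q') = e(P,Q)^det(M).
Hence e(P,Q) = e(P',Q')^{65} where 65 = 98^{-1} mod 193.
n = 193 = (11000001)_2 (8 bits, wt 3); accumulate f_{193,P'}(Q'+S)/f_{193,P'}(S) along the 7-step ladder.
e_{193}(P',Q') = 61239763705496 + 38449110836323*t.
Hence e(P,Q) = 49231884370451 + 2881326603908*t in F_{82092605787421^2}^*.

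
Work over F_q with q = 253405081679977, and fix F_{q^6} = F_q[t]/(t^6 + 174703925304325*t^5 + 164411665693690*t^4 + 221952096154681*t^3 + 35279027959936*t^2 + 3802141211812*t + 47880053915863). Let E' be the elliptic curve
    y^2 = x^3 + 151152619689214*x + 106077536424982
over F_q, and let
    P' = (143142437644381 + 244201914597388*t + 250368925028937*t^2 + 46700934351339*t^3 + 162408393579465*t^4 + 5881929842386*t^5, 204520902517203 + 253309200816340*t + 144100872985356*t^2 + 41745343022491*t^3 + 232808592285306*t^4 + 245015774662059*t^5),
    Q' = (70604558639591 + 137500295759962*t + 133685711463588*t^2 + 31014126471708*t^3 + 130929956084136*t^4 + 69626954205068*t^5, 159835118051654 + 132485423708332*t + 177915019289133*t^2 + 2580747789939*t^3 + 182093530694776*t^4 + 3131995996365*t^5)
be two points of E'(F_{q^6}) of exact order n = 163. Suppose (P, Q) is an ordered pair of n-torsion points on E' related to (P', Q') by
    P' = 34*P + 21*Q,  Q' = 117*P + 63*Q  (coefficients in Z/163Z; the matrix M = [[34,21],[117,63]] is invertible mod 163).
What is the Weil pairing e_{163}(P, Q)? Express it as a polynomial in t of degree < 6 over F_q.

9436951369429 + 170723058817479*t + 198806422151426*t^2 + 128817805883863*t^3 + 173818254107815*t^4 + 114259319484439*t^5

Under M = [[34,21],[117,63]] in GL_2(Z/163), e_{163}(P',Q') = e_{163}(P,Q)^(34*63-21*117 mod 163).
Hence e(P,Q) = e(P',Q')^{89} where 89 = 11^{-1} mod 163.
Run Miller on y^2=x^3+151152619689214*x+106077536424982 over F_{253405081679977}: ladder 10100011 (8 bits); e = f_P(D_Q)/f_Q(D_P).
e_{163}(P',Q') = 84882360701038 + 111696296486740*t + 153159565851733*t^2 + 112884024275565*t^3 + 102239720368784*t^4 + 245323612397551*t^5.
Finally e_{163}(P,Q) = 9436951369429 + 170723058817479*t + 198806422151426*t^2 + 128817805883863*t^3 + 173818254107815*t^4 + 114259319484439*t^5.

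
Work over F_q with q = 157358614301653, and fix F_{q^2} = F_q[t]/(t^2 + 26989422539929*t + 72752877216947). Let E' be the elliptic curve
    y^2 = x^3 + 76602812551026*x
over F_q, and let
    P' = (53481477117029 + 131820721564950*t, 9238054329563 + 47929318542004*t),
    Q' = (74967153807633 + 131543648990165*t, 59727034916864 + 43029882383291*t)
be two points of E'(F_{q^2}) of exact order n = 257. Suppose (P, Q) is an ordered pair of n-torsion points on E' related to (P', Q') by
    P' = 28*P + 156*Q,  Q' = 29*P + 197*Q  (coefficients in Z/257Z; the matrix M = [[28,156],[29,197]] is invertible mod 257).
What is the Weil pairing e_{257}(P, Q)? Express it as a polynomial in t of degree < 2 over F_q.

The 257-Weil pairing on E[257] over F_{157358614301653} is alternating-bilinear: e_{257}(P',Q') = e_{257}(P,Q)^det(M).
Hence e(P,Q) = e(P',Q')^{207} where 207 = 221^{-1} mod 257.
9-bit Miller (100000001) on E'/F_{157358614301653} with a'=76602812551026, b'=0: accumulate tangent/chord ratios at Q'+S and P'+S'.
e_{257}(P',Q') = 74507690812470 + 49863445897341*t.
Hence e(P,Q) = 119263291467262 + 71421911028727*t in F_{157358614301653^2}^*.

119263291467262 + 71421911028727*t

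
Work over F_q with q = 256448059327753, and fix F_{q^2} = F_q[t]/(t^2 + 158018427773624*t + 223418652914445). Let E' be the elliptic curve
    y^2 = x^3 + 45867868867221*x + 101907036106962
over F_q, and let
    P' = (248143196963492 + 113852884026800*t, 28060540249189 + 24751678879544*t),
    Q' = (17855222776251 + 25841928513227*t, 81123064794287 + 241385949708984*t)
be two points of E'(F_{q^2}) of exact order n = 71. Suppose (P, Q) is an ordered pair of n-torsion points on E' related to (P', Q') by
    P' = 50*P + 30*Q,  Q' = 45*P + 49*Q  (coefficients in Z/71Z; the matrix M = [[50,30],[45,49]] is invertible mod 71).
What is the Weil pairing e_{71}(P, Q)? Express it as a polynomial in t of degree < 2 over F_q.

Since e_{71}(P,P)=e_{71}(Q,Q)=1 and e_{71}(Q,P)=e_{71}(P,Q)^{-1}, expanding e_{71}(50*P + 30*Q,45*P + 49*Q) leaves e(P,Q)^det(M).
Inverting 35 mod 71: 69. Thus e_{71}(P,Q) = e(P',Q')^{69}.
Double-and-add over 1000111: 7-1 doublings, 4-1 additions; each step l_{T,T}/v_{2T} or l_{T,P'}/v at Q'+S for random S.
f_P(D_Q)/f_Q(D_P) = 189283070031330 + 2628405836522*t.
Thus e_{71}(P,Q) = 216974018609094 + 78713699980511*t.

216974018609094 + 78713699980511*t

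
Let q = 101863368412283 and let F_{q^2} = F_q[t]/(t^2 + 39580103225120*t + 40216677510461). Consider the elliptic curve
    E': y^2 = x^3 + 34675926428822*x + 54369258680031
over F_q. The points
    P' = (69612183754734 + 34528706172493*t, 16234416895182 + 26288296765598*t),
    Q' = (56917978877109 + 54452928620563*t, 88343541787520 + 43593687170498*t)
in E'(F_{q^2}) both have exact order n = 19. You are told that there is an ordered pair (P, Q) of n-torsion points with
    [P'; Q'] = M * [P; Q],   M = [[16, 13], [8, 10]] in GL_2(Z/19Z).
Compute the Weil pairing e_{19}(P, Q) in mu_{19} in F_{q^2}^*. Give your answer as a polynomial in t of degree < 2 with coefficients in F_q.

Since e_{19}(P,P)=e_{19}(Q,Q)=1 and e_{19}(Q,P)=e_{19}(P,Q)^{-1}, expanding e_{19}(16*P + 13*Q,8*P + 10*Q) leaves e(P,Q)^det(M).
det M = 16*10 - 13*8 = 56 = 18 (mod 19); 18^{-1} = 18 (mod 19).
5-bit Miller (10011) on E'/F_{101863368412283} with a'=34675926428822, b'=54369258680031: accumulate tangent/chord ratios at Q'+S and P'+S'.
Miller gives e_{19}(P',Q') = 53216549196998 + 80343048757645*t in F_{101863368412283^2}.
Raise to 18: e(P,Q) = 9773625957598 + 21520319654638*t in mu_{19}.

9773625957598 + 21520319654638*t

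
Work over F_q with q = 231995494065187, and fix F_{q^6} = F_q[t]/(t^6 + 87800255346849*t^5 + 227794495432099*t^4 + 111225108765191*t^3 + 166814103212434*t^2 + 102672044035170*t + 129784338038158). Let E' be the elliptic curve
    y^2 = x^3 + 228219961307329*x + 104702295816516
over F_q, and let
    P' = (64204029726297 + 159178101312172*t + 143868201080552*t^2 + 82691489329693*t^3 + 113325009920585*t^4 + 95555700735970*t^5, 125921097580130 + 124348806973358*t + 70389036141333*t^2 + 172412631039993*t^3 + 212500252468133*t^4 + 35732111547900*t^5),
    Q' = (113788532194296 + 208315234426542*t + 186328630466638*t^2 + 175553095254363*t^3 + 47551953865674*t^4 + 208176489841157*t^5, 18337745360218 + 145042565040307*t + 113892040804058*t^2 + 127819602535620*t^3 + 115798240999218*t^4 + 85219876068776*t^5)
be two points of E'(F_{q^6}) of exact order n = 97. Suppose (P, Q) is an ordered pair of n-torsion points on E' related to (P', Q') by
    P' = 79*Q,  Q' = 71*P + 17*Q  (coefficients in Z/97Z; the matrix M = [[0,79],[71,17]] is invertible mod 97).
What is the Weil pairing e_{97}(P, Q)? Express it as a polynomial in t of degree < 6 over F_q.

53329282548878 + 25084031603385*t + 86186709680096*t^2 + 160335675437197*t^3 + 167754889174324*t^4 + 106353111119991*t^5

Alternating bilinearity on E[97] (values in mu_{97} in F_{231995494065187^6}) gives e(P',Q') = e(P,Q)^det(M).
Inverting 17 mod 97: 40. Thus e_{97}(P,Q) = e(P',Q')^{40}.
7-bit Miller (1100001) on E'/F_{231995494065187} with a'=228219961307329, b'=104702295816516: accumulate tangent/chord ratios at Q'+S and P'+S'.
Miller gives e_{97}(P',Q') = 190734058941746 + 26605934119863*t + 188526996148913*t^2 + 80537609111872*t^3 + 5561458638640*t^4 + 122251475493501*t^5 in F_{231995494065187^6}.
e_{97}(P,Q) = (190734058941746 + 26605934119863*t + 188526996148913*t^2 + 80537609111872*t^3 + 5561458638640*t^4 + 122251475493501*t^5)^{40} = 53329282548878 + 25084031603385*t + 86186709680096*t^2 + 160335675437197*t^3 + 167754889174324*t^4 + 106353111119991*t^5.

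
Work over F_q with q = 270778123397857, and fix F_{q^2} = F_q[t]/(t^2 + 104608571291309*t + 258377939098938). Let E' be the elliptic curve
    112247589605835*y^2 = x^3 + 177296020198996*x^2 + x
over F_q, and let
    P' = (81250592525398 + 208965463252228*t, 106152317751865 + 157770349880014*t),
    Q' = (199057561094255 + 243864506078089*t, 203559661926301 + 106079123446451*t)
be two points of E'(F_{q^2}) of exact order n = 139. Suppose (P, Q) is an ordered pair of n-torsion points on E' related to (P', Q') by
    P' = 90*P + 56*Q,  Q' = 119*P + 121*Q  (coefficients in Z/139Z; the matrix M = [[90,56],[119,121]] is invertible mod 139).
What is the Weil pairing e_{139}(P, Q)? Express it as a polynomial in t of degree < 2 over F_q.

49178389297442 + 152829136230506*t

Since e_{139}(P,P)=e_{139}(Q,Q)=1 and e_{139}(Q,P)=e_{139}(P,Q)^{-1}, expanding e_{139}(90*P + 56*Q,119*P + 121*Q) leaves e(P,Q)^det(M).
det(M) mod 139 = 56; its inverse in (Z/139)^* is 72 (check: 56*72 mod 139 = 1).
Montgomery->Weierstrass: x_W = 105776889702519*x+249294667999371, y_W=105776889702519*y on F_{270778123397857}; lands on y^2=x^3+27444894544164*x+31702038768969.
n = 139 = (10001011)_2 (8 bits, wt 4); accumulate f_{139,P'}(Q'+S)/f_{139,P'}(S) along the 7-step ladder.
Miller gives e_{139}(P',Q') = 208912612596493 + 183282629473333*t in F_{270778123397857^2}.
Thus e_{139}(P,Q) = 49178389297442 + 152829136230506*t.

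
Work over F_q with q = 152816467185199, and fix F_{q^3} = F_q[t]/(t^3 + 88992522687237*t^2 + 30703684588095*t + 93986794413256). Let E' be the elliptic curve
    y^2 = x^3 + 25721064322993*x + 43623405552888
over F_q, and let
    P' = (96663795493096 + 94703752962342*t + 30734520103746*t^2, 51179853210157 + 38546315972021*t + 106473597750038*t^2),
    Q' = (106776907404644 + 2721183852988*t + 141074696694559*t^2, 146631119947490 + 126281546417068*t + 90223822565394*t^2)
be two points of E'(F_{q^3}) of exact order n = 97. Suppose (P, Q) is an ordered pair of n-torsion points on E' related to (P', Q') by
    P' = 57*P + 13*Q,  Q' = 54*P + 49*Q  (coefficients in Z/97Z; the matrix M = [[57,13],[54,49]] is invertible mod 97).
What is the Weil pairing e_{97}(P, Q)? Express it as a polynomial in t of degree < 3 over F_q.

51760811412276 + 141344916309158*t + 421278900892*t^2

Alternating bilinearity on E[97] (values in mu_{97} in F_{152816467185199^3}) gives e(P',Q') = e(P,Q)^det(M).
det(M) mod 97 = 54; its inverse in (Z/97)^* is 9 (check: 54*9 mod 97 = 1).
n = 97 = (1100001)_2 (7 bits, wt 3); accumulate f_{97,P'}(Q'+S)/f_{97,P'}(S) along the 6-step ladder.
So e_{97}(P',Q') = 82742599285460 + 25333975309158*t + 121409719242451*t^2.
Hence e(P,Q) = 51760811412276 + 141344916309158*t + 421278900892*t^2 in F_{152816467185199^3}^*.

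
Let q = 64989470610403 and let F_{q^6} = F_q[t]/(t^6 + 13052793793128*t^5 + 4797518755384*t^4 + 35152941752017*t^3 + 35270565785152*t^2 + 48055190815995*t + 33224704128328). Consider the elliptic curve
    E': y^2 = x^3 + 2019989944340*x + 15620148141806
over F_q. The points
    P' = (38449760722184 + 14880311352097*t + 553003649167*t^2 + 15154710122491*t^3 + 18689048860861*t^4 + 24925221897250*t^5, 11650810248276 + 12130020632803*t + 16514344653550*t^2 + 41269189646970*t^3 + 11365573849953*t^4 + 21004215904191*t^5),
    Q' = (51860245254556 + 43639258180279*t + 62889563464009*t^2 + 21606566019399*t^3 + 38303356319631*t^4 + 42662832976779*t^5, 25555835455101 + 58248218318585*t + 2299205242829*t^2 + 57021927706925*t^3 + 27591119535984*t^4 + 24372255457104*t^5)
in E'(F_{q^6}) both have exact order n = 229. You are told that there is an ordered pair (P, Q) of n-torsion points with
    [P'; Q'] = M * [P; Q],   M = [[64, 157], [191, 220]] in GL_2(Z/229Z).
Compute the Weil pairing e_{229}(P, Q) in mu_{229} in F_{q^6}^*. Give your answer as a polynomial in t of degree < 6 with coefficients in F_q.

The 229-Weil pairing on E[229] over F_{64989470610403} is alternating-bilinear: e_{229}(P',Q') = e_{229}(P,Q)^det(M).
det(M) mod 229 = 123; its inverse in (Z/229)^* is 54 (check: 123*54 mod 229 = 1).
Run Miller on y^2=x^3+2019989944340*x+15620148141806 over F_{64989470610403}: ladder 11100101 (8 bits); e = f_P(D_Q)/f_Q(D_P).
e_{229}(P',Q') = 6449159854222 + 55961226100563*t + 36747693049330*t^2 + 40908795729664*t^3 + 20052583283661*t^4 + 52540334750950*t^5.
Hence e(P,Q) = 3220898533272 + 58658356931580*t + 59726621578718*t^2 + 46002928583882*t^3 + 36904485455988*t^4 + 9422623903032*t^5 in F_{64989470610403^6}^*.

3220898533272 + 58658356931580*t + 59726621578718*t^2 + 46002928583882*t^3 + 36904485455988*t^4 + 9422623903032*t^5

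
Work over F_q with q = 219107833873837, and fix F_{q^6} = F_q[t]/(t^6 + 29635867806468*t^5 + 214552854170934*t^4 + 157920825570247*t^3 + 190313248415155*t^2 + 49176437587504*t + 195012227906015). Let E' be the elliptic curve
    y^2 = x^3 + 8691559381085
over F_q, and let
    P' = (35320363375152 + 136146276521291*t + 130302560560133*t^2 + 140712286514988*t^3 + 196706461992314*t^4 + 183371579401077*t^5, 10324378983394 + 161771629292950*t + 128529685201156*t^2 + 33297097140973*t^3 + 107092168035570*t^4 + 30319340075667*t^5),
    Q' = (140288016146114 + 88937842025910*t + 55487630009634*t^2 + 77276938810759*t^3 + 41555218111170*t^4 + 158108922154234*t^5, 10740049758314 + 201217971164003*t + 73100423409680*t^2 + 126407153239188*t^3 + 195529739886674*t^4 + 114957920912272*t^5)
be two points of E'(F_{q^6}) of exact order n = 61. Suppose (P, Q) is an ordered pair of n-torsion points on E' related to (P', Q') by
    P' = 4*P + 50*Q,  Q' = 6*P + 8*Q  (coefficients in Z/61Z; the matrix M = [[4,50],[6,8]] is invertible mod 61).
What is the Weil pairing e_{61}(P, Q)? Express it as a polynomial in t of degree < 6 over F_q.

28021231077160 + 51618877328648*t + 180949669151605*t^2 + 177299881725546*t^3 + 35215628739569*t^4 + 55144176247883*t^5

e_{61}(aP+bQ,cP+dQ) = e_{61}(P,Q)^(ad-bc); with (a,b,c,d)=(4,50,6,8) this gives the det-61 law.
det(M) mod 61 = 37; its inverse in (Z/61)^* is 33 (check: 37*33 mod 61 = 1).
Run Miller on y^2=x^3+8691559381085 over F_{219107833873837}: ladder 111101 (6 bits); e = f_P(D_Q)/f_Q(D_P).
So e_{61}(P',Q') = 153822763630202 + 73755560378190*t + 44005228793701*t^2 + 117215650154725*t^3 + 79600482187713*t^4 + 194473084821350*t^5.
e_{61}(P,Q) = (153822763630202 + 73755560378190*t + 44005228793701*t^2 + 117215650154725*t^3 + 79600482187713*t^4 + 194473084821350*t^5)^{33} = 28021231077160 + 51618877328648*t + 180949669151605*t^2 + 177299881725546*t^3 + 35215628739569*t^4 + 55144176247883*t^5.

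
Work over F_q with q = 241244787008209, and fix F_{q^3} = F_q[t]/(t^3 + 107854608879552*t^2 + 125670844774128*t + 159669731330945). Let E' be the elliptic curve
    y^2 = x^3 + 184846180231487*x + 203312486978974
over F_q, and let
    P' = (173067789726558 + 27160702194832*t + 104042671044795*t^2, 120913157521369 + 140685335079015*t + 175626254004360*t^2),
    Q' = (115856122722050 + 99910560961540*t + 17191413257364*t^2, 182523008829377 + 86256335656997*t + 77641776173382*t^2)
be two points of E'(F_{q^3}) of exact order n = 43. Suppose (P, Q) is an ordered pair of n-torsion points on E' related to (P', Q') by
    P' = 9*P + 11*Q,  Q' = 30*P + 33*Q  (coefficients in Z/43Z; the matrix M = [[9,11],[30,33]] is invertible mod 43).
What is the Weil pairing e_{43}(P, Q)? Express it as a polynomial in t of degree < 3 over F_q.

217848226188061 + 67730366237680*t + 62652420685079*t^2

Alternating bilinearity on E[43] (values in mu_{43} in F_{241244787008209^3}) gives e(P',Q') = e(P,Q)^det(M).
Hence e(P,Q) = e(P',Q')^{13} where 13 = 10^{-1} mod 43.
6-bit Miller (101011) on E'/F_{241244787008209} with a'=184846180231487, b'=203312486978974: accumulate tangent/chord ratios at Q'+S and P'+S'.
So e_{43}(P',Q') = 34784909835002 + 208236549313515*t + 154781938149520*t^2.
e_{43}(P,Q) = (34784909835002 + 208236549313515*t + 154781938149520*t^2)^{13} = 217848226188061 + 67730366237680*t + 62652420685079*t^2.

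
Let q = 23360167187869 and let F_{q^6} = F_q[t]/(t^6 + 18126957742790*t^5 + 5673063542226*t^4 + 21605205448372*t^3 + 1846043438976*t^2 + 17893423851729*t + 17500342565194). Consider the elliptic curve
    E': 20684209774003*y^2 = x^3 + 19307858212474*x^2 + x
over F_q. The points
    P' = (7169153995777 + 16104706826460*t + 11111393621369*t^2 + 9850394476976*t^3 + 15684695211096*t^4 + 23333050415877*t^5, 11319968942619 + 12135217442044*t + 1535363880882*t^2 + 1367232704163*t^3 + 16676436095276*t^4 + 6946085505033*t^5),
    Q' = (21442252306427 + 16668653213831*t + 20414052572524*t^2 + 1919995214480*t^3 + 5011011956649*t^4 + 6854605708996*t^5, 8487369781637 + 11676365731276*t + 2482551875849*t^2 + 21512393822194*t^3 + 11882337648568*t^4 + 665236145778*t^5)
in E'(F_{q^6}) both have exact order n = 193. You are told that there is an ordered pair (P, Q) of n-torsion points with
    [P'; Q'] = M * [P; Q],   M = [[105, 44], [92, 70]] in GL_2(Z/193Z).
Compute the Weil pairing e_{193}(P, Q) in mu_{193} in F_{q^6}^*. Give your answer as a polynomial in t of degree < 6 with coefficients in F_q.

Since e_{193}(P,P)=e_{193}(Q,Q)=1 and e_{193}(Q,P)=e_{193}(P,Q)^{-1}, expanding e_{193}(105*P + 44*Q,92*P + 70*Q) leaves e(P,Q)^det(M).
So e_{193}(P,Q) = e_{193}(P',Q')^{46}, since 21*46 = 1 mod 193.
Montgomery->Weierstrass: x_W = 6234775633164*x+2269691449368, y_W=6234775633164*y on F_{23360167187869}; lands on y^2=x^3+6718628941705*x+7412917693703.
Run Miller on y^2=x^3+6718628941705*x+7412917693703 over F_{23360167187869}: ladder 11000001 (8 bits); e = f_P(D_Q)/f_Q(D_P).
Miller gives e_{193}(P',Q') = 10674764533717 + 12475967970552*t + 5664053395799*t^2 + 9213917647737*t^3 + 14699379454975*t^4 + 19797854811879*t^5 in F_{23360167187869^6}.
Finally e_{193}(P,Q) = 358032685953 + 15797145807983*t + 22645262555811*t^2 + 6863890877713*t^3 + 20440837039770*t^4 + 10993621858503*t^5.

358032685953 + 15797145807983*t + 22645262555811*t^2 + 6863890877713*t^3 + 20440837039770*t^4 + 10993621858503*t^5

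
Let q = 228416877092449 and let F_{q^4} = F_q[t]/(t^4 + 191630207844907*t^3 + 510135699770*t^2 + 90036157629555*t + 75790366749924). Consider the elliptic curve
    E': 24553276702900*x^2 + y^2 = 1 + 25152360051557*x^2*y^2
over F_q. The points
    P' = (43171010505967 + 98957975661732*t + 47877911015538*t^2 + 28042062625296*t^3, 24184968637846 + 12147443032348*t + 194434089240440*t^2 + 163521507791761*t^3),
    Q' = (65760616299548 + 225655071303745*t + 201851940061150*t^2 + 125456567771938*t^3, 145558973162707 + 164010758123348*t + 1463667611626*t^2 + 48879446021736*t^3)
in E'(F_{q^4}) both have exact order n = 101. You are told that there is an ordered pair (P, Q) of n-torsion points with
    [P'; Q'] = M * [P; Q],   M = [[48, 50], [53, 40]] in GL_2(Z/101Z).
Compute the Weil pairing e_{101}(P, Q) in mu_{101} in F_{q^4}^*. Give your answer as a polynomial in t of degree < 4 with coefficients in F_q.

Under M = [[48,50],[53,40]] in GL_2(Z/101), e_{101}(P',Q') = e_{101}(P,Q)^(48*40-50*53 mod 101).
Inverting 78 mod 101: 79. Thus e_{101}(P,Q) = e(P',Q')^{79}.
Edwards a_E,d_E -> Montgomery A=34703554000647,B=100883437721296 -> Weierstrass 173435212925236,159488649711967 via alpha=122492711338634,beta=56954448435948.
Double-and-add over 1100101: 7-1 doublings, 4-1 additions; each step l_{T,T}/v_{2T} or l_{T,P'}/v at Q'+S for random S.
f_P(D_Q)/f_Q(D_P) = 56893703401264 + 102659786633388*t + 187221900140410*t^2 + 119928316476291*t^3.
Thus e_{101}(P,Q) = 72412315305225 + 81431252277295*t + 135968355984349*t^2 + 72442058322512*t^3.

72412315305225 + 81431252277295*t + 135968355984349*t^2 + 72442058322512*t^3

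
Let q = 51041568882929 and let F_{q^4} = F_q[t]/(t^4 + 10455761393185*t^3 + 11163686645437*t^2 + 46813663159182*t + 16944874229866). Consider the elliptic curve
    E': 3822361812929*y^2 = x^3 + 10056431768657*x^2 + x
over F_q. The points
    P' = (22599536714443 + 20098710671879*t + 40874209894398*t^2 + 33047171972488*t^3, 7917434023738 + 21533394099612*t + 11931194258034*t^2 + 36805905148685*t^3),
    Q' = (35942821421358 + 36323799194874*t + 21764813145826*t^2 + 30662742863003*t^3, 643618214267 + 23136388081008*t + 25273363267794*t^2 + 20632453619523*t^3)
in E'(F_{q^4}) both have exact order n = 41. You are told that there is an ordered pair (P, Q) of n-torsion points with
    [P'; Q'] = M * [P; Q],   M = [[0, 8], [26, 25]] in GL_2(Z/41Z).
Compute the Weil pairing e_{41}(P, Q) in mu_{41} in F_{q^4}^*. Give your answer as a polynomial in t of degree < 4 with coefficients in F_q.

15624956487723 + 43716007782352*t + 33758930755902*t^2 + 41860202071076*t^3

Alternating bilinearity on E[41] (values in mu_{41} in F_{51041568882929^4}) gives e(P',Q') = e(P,Q)^det(M).
det M = 0*25 - 8*26 = -208 = 38 (mod 41); 38^{-1} = 27 (mod 41).
Set x_W=21622038229359*u+31357966287184, y_W=21622038229359*v; then E': y_W^2=x_W^3+12867809173733*x_W+6997081863125.
6-bit Miller (101001) on E'/F_{51041568882929} with a'=12867809173733, b'=6997081863125: accumulate tangent/chord ratios at Q'+S and P'+S'.
Result: e(P',Q') = 41892245654348 + 24516901937682*t + 4695324460358*t^2 + 50436817016598*t^3.
Thus e_{41}(P,Q) = 15624956487723 + 43716007782352*t + 33758930755902*t^2 + 41860202071076*t^3.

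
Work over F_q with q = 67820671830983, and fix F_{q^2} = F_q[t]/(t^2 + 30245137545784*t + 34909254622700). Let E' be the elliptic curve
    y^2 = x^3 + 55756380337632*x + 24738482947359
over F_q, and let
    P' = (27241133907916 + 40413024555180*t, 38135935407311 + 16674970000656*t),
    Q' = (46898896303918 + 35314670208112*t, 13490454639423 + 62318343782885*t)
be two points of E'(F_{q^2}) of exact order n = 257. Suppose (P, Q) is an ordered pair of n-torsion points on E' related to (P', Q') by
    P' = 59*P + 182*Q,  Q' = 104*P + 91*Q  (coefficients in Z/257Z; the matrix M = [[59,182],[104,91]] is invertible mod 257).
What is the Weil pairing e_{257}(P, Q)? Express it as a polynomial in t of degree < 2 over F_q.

5575853006418 + 7296448333457*t

Alternating bilinearity on E[257] (values in mu_{257} in F_{67820671830983^2}) gives e(P',Q') = e(P,Q)^det(M).
So e_{257}(P,Q) = e_{257}(P',Q')^{228}, since 62*228 = 1 mod 257.
9-bit Miller (100000001) on E'/F_{67820671830983} with a'=55756380337632, b'=24738482947359: accumulate tangent/chord ratios at Q'+S and P'+S'.
f_P(D_Q)/f_Q(D_P) = 29257847234912 + 67370110869231*t.
Thus e_{257}(P,Q) = 5575853006418 + 7296448333457*t.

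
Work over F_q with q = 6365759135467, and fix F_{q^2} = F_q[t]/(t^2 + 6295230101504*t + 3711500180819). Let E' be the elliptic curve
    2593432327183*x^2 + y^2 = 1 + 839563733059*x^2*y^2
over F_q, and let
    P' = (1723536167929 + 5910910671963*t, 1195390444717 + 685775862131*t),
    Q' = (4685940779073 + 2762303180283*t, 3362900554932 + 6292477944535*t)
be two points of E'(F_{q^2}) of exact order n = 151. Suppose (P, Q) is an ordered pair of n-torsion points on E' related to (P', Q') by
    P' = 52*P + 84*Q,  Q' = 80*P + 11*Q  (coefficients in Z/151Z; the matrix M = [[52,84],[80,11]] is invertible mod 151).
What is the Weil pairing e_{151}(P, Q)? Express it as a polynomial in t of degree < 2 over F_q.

e_{151} is bilinear + alternating on E[151], so e_{151}(52*P + 84*Q, 80*P + 11*Q) = e_{151}(P,Q)^(52*11-84*80).
Hence e(P,Q) = e(P',Q')^{144} where 144 = 43^{-1} mod 151.
Map (x,y)_Ed via u=(1+y)/(1-y), v=(1+y)/((1-y)x) to Montgomery A=3794857490970,B=3392480525675; then to (a',b')=(3834253919006,2817190541201).
Run Miller on y^2=x^3+3834253919006*x+2817190541201 over F_{6365759135467}: ladder 10010111 (8 bits); e = f_P(D_Q)/f_Q(D_P).
The quotient is 168653428847 + 5573813401618*t.
Thus e_{151}(P,Q) = 4503056361248 + 1274008145448*t.

4503056361248 + 1274008145448*t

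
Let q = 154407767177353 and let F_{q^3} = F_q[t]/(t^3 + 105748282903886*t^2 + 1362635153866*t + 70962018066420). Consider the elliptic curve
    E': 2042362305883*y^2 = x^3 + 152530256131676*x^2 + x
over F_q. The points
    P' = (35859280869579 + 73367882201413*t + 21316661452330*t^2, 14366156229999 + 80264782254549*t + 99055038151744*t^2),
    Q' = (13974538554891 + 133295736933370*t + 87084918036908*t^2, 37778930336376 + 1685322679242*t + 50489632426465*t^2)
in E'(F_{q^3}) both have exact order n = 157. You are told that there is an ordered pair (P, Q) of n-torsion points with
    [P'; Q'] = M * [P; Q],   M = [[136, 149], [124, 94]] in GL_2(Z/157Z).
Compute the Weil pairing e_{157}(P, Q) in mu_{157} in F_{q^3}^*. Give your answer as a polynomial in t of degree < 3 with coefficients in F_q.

Alternating bilinearity on E[157] (values in mu_{157} in F_{154407767177353^3}) gives e(P',Q') = e(P,Q)^det(M).
So e_{157}(P,Q) = e_{157}(P',Q')^{51}, since 117*51 = 1 mod 157.
Montgomery->Weierstrass: x_W = 27823446213516*x+23049352624328, y_W=27823446213516*y on F_{154407767177353}; lands on y^2=x^3+21038128852468.
Run Miller on y^2=x^3+21038128852468 over F_{154407767177353}: ladder 10011101 (8 bits); e = f_P(D_Q)/f_Q(D_P).
So e_{157}(P',Q') = 5491196277632 + 126810639284818*t + 72833526716684*t^2.
Thus e_{157}(P,Q) = 75631444463977 + 129428967926516*t + 107079265095039*t^2.

75631444463977 + 129428967926516*t + 107079265095039*t^2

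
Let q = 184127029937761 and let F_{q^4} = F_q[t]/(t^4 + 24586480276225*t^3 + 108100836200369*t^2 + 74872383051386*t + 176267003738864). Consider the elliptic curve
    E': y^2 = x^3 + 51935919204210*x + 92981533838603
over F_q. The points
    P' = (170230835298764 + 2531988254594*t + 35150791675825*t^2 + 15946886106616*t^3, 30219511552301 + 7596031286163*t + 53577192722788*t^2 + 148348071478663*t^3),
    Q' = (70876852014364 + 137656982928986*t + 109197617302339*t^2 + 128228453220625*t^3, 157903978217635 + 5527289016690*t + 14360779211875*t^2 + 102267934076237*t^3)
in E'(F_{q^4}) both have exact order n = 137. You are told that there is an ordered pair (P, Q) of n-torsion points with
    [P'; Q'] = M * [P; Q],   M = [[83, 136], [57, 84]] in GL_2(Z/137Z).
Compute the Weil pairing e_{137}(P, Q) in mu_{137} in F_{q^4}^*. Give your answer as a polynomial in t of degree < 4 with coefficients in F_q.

Under M = [[83,136],[57,84]] in GL_2(Z/137), e_{137}(P',Q') = e_{137}(P,Q)^(83*84-136*57 mod 137).
So e_{137}(P,Q) = e_{137}(P',Q')^{62}, since 42*62 = 1 mod 137.
Double-and-add over 10001001: 8-1 doublings, 3-1 additions; each step l_{T,T}/v_{2T} or l_{T,P'}/v at Q'+S for random S.
Result: e(P',Q') = 157342655699568 + 12394892558593*t + 35257003739050*t^2 + 60533051222136*t^3.
(157342655699568 + 12394892558593*t + 35257003739050*t^2 + 60533051222136*t^3)^{62} mod (184127029937761,f) = 150171903307845 + 69691743731222*t + 46331096428688*t^2 + 42223018361604*t^3.

150171903307845 + 69691743731222*t + 46331096428688*t^2 + 42223018361604*t^3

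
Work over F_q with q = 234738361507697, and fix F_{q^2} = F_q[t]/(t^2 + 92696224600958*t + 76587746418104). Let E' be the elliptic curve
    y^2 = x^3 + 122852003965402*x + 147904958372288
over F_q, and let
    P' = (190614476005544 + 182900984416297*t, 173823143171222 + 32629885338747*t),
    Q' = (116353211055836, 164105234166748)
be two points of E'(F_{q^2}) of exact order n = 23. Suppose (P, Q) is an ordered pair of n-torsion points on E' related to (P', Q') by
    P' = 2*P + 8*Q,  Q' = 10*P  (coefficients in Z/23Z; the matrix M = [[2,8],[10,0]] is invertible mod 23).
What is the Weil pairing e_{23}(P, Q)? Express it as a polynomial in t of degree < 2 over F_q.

The 23-Weil pairing on E[23] over F_{234738361507697} is alternating-bilinear: e_{23}(P',Q') = e_{23}(P,Q)^det(M).
2*0 - 8*10 = -80; reduced mod 23: det = 12, inverse 2.
5-bit Miller (10111) on E'/F_{234738361507697} with a'=122852003965402, b'=147904958372288: accumulate tangent/chord ratios at Q'+S and P'+S'.
e_{23}(P',Q') = 211166028226362 + 71328340237406*t.
Hence e(P,Q) = 165146673652592 + 71360645005453*t in F_{234738361507697^2}^*.

165146673652592 + 71360645005453*t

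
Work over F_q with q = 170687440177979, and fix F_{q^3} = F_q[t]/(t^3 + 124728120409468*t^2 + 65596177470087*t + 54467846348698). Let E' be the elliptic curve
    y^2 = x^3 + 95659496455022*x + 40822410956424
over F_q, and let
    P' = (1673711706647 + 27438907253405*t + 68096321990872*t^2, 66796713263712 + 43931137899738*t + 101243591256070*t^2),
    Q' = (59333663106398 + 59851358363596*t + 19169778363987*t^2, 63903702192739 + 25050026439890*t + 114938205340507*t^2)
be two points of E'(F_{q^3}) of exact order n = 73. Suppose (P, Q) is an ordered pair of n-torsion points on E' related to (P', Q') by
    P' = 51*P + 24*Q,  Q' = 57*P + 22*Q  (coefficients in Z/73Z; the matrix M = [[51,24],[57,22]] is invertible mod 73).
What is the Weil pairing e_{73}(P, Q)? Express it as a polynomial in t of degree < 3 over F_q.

89572288733297 + 149227025981578*t + 26044926881729*t^2

Alternating bilinearity on E[73] (values in mu_{73} in F_{170687440177979^3}) gives e(P',Q') = e(P,Q)^det(M).
51*22 - 24*57 = -246; reduced mod 73: det = 46, inverse 27.
Build f_{73,P'} and f_{73,Q'} via the 7-bit ladder of 73=1001001_2; evaluate at shifted divisors; quotient in F_{170687440177979^3}.
So e_{73}(P',Q') = 55750952919718 + 51141628906696*t + 163870266479537*t^2.
Finally e_{73}(P,Q) = 89572288733297 + 149227025981578*t + 26044926881729*t^2.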